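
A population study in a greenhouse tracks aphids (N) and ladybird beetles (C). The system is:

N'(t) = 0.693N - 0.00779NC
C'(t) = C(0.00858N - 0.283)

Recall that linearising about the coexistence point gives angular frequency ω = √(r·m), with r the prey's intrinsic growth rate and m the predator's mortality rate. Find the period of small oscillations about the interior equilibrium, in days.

T ≈ 14.2 days

Here r = 0.693 and m = 0.283, so r·m = 0.196.
ω = √0.196 = 0.443 per day, hence T = 2π/ω ≈ 14.2 days.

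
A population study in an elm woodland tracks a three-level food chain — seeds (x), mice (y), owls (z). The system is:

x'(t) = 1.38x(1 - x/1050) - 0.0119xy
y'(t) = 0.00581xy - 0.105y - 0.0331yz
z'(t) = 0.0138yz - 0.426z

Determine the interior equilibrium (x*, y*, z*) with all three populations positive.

From dz/dt = 0: 0.0138y* = 0.426, so y* = 30.9.
From dx/dt = 0: 1.38(1 - x*/1050) = 0.0119·30.9, giving x* = 1050·(1 - 0.266) = 770.
From dy/dt = 0: 0.00581·770 - 0.105 = 0.0331z*, so z* = 4.37/0.0331 = 132.

x* ≈ 770, y* ≈ 30.9, z* ≈ 132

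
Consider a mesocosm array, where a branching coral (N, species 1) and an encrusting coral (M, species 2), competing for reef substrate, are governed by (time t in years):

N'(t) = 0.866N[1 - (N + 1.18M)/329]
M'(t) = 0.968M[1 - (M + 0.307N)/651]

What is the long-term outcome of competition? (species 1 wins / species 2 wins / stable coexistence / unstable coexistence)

Compare the nullcline intercepts: K1/α12 = 329/1.18 = 279 < K2 = 651; K2/α21 = 651/0.307 = 2120 > K1 = 329.
Since the inequalities point opposite ways, species 2 can invade but species 1 cannot.

species 2 excludes species 1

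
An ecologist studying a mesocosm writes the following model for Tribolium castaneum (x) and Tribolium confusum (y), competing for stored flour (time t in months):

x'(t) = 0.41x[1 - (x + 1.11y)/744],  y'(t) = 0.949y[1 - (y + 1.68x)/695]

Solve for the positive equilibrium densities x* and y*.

Setting both brackets to zero gives the nullclines x + 1.11y = 744 and 1.68x + y = 695.
Substituting y = 695 - 1.68x into the first: x(1 - 1.11·1.68) = 744 - 1.11·695.
So x* = -27.5/-0.865 = 31.7, and then y* = 695 - 1.68·31.7 = 642.

x* ≈ 31.7, y* ≈ 642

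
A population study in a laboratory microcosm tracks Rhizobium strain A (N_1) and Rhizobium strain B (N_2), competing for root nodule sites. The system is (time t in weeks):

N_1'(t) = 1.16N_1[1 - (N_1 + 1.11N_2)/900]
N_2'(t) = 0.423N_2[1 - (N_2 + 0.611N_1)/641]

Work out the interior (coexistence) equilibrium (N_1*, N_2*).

Setting both brackets to zero gives the nullclines N_1 + 1.11N_2 = 900 and 0.611N_1 + N_2 = 641.
Substituting N_2 = 641 - 0.611N_1 into the first: N_1(1 - 1.11·0.611) = 900 - 1.11·641.
So N_1* = 188/0.322 = 586, and then N_2* = 641 - 0.611·586 = 283.

N_1* ≈ 586, N_2* ≈ 283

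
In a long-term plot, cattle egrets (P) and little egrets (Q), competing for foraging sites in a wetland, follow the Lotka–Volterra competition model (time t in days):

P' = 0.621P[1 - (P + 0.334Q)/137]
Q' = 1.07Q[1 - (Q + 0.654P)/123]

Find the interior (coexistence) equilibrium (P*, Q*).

Setting both brackets to zero gives the nullclines P + 0.334Q = 137 and 0.654P + Q = 123.
Substituting Q = 123 - 0.654P into the first: P(1 - 0.334·0.654) = 137 - 0.334·123.
So P* = 95.9/0.782 = 123, and then Q* = 123 - 0.654·123 = 42.7.

P* ≈ 123, Q* ≈ 42.7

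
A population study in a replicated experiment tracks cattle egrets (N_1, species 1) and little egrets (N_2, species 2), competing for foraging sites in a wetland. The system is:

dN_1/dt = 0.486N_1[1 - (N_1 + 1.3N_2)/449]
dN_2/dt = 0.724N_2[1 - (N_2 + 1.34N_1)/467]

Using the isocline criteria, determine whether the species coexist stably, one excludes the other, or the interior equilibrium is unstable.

unstable coexistence (outcome depends on initial conditions)

Compare the nullcline intercepts: K1/α12 = 449/1.3 = 345 < K2 = 467; K2/α21 = 467/1.34 = 349 < K1 = 449.
Since both are reversed, neither can invade when rare; the interior point is a saddle.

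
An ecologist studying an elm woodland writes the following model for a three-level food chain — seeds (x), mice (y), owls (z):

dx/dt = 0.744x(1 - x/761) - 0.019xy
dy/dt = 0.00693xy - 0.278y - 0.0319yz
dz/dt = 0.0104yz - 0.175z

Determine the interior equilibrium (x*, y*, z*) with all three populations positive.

x* ≈ 434, y* ≈ 16.8, z* ≈ 85.6

From dz/dt = 0: 0.0104y* = 0.175, so y* = 16.8.
From dx/dt = 0: 0.744(1 - x*/761) = 0.019·16.8, giving x* = 761·(1 - 0.43) = 434.
From dy/dt = 0: 0.00693·434 - 0.278 = 0.0319z*, so z* = 2.73/0.0319 = 85.6.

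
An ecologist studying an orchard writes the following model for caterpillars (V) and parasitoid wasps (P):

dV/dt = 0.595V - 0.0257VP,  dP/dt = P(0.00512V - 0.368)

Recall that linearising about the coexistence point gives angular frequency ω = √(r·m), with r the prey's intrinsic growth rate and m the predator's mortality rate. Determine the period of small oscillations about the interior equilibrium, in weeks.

Here r = 0.595 and m = 0.368, so r·m = 0.219.
ω = √0.219 = 0.468 per week, hence T = 2π/ω ≈ 13.4 weeks.

T ≈ 13.4 weeks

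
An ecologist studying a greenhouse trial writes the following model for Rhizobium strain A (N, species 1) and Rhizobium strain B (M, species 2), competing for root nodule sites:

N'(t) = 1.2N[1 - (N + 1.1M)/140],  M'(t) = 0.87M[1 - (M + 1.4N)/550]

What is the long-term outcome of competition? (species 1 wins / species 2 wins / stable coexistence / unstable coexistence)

species 2 excludes species 1

Compare the nullcline intercepts: K1/α12 = 140/1.1 = 127 < K2 = 550; K2/α21 = 550/1.4 = 393 > K1 = 140.
Since the inequalities point opposite ways, species 2 can invade but species 1 cannot.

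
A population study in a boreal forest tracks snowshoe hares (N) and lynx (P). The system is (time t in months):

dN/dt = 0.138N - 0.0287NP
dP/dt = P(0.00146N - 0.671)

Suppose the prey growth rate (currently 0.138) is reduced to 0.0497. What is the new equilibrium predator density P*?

At the interior fixed point, setting dN/dt = 0 with N > 0 fixes P* = (prey growth rate)/(NP coefficient) — independent of the other coefficients.
With the change, P* = 0.0497/0.0287 = 1.73; it falls from 4.81.

P* ≈ 1.73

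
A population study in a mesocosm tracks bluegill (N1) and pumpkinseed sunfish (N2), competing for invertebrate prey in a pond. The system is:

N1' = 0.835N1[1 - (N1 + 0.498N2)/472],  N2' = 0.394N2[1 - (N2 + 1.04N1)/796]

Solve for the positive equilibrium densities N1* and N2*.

Setting both brackets to zero gives the nullclines N1 + 0.498N2 = 472 and 1.04N1 + N2 = 796.
Substituting N2 = 796 - 1.04N1 into the first: N1(1 - 0.498·1.04) = 472 - 0.498·796.
So N1* = 75.6/0.482 = 157, and then N2* = 796 - 1.04·157 = 633.

N1* ≈ 157, N2* ≈ 633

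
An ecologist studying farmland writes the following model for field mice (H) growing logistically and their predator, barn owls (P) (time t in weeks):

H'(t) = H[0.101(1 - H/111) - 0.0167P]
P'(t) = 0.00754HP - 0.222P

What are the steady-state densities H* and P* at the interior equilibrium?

H* ≈ 29.4, P* ≈ 4.44

From dP/dt = 0 with P > 0: 0.00754H* = 0.222, so H* = 29.4.
Substitute into dH/dt = 0: 0.101(1 - 29.4/111) = 0.0167P*.
The bracket is 0.735, giving P* = 0.0742/0.0167 = 4.44.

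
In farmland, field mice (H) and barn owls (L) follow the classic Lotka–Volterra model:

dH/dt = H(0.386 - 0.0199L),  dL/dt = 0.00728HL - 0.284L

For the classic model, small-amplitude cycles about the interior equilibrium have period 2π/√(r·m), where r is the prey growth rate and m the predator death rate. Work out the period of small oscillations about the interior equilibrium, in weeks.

T ≈ 19 weeks

Here r = 0.386 and m = 0.284, so r·m = 0.11.
ω = √0.11 = 0.331 per week, hence T = 2π/ω ≈ 19 weeks.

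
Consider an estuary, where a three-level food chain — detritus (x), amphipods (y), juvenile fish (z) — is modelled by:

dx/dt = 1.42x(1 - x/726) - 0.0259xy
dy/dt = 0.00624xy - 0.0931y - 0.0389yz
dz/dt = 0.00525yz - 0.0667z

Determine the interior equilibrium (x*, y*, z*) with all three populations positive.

x* ≈ 558, y* ≈ 12.7, z* ≈ 87.1

From dz/dt = 0: 0.00525y* = 0.0667, so y* = 12.7.
From dx/dt = 0: 1.42(1 - x*/726) = 0.0259·12.7, giving x* = 726·(1 - 0.232) = 558.
From dy/dt = 0: 0.00624·558 - 0.0931 = 0.0389z*, so z* = 3.39/0.0389 = 87.1.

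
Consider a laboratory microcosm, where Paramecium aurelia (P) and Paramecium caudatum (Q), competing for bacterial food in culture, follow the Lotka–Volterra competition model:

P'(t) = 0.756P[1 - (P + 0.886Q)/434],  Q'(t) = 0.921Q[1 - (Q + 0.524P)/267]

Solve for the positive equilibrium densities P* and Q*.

P* ≈ 369, Q* ≈ 73.9

Setting both brackets to zero gives the nullclines P + 0.886Q = 434 and 0.524P + Q = 267.
Substituting Q = 267 - 0.524P into the first: P(1 - 0.886·0.524) = 434 - 0.886·267.
So P* = 197/0.536 = 369, and then Q* = 267 - 0.524·369 = 73.9.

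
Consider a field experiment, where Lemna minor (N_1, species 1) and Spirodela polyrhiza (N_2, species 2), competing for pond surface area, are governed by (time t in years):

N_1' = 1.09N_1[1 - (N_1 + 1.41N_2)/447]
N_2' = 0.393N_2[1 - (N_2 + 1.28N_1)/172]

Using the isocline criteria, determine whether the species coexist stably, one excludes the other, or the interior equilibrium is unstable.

Compare the nullcline intercepts: K1/α12 = 447/1.41 = 317 > K2 = 172; K2/α21 = 172/1.28 = 134 < K1 = 447.
Since the inequalities point opposite ways, species 1 can invade but species 2 cannot.

species 1 excludes species 2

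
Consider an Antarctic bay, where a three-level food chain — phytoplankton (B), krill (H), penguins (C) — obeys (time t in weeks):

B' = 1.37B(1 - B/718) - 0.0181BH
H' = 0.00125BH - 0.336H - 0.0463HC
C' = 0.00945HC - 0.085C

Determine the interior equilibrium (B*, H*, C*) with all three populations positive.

From dC/dt = 0: 0.00945H* = 0.085, so H* = 8.99.
From dB/dt = 0: 1.37(1 - B*/718) = 0.0181·8.99, giving B* = 718·(1 - 0.119) = 633.
From dH/dt = 0: 0.00125·633 - 0.336 = 0.0463C*, so C* = 0.455/0.0463 = 9.82.

B* ≈ 633, H* ≈ 8.99, C* ≈ 9.82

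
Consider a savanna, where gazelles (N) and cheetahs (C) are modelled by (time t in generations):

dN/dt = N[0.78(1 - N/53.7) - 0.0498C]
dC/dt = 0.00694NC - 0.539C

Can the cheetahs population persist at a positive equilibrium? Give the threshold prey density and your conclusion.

Threshold N = 77.7; K < 77.7, so no, the predator goes extinct.

The predator equation gives dC/dt > 0 only when N > 0.539/0.00694 = 77.7.
Without the predator, N → K = 53.7. Since 53.7 < 77.7, the predator cannot invade.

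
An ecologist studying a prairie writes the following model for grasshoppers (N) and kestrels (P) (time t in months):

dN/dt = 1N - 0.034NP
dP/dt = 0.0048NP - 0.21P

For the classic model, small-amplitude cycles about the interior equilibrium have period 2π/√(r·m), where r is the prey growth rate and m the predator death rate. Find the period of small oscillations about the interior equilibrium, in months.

T ≈ 13.7 months

Here r = 1 and m = 0.21, so r·m = 0.21.
ω = √0.21 = 0.458 per month, hence T = 2π/ω ≈ 13.7 months.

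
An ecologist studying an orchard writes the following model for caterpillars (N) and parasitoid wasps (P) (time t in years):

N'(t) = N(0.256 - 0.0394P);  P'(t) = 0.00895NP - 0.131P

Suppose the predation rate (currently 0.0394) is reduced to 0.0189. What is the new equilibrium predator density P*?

P* ≈ 13.5

At the interior fixed point, setting dN/dt = 0 with N > 0 fixes P* = (prey growth rate)/(NP coefficient) — independent of the other coefficients.
With the change, P* = 0.256/0.0189 = 13.5; it rises from 6.5.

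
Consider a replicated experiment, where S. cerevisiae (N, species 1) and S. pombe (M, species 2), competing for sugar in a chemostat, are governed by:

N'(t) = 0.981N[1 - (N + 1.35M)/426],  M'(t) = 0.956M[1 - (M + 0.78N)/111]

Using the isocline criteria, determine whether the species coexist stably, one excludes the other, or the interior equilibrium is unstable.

Compare the nullcline intercepts: K1/α12 = 426/1.35 = 316 > K2 = 111; K2/α21 = 111/0.78 = 142 < K1 = 426.
Since the inequalities point opposite ways, species 1 can invade but species 2 cannot.

species 1 excludes species 2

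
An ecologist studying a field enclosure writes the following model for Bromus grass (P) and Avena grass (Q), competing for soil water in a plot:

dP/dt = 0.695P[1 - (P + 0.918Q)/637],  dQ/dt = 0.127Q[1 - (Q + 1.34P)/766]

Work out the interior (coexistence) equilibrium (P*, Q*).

P* ≈ 288, Q* ≈ 381

Setting both brackets to zero gives the nullclines P + 0.918Q = 637 and 1.34P + Q = 766.
Substituting Q = 766 - 1.34P into the first: P(1 - 0.918·1.34) = 637 - 0.918·766.
So P* = -66.2/-0.23 = 288, and then Q* = 766 - 1.34·288 = 381.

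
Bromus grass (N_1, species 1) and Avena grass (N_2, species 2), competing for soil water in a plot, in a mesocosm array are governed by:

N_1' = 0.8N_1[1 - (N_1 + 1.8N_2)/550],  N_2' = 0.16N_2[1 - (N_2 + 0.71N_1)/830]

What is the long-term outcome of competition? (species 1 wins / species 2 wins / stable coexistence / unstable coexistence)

Compare the nullcline intercepts: K1/α12 = 550/1.8 = 306 < K2 = 830; K2/α21 = 830/0.71 = 1170 > K1 = 550.
Since the inequalities point opposite ways, species 2 can invade but species 1 cannot.

species 2 excludes species 1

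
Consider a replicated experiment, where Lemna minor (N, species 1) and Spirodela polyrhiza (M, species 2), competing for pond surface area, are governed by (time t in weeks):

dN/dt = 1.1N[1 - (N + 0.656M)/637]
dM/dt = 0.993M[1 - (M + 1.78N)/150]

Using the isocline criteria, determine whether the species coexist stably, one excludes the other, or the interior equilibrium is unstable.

Compare the nullcline intercepts: K1/α12 = 637/0.656 = 971 > K2 = 150; K2/α21 = 150/1.78 = 84.3 < K1 = 637.
Since the inequalities point opposite ways, species 1 can invade but species 2 cannot.

species 1 excludes species 2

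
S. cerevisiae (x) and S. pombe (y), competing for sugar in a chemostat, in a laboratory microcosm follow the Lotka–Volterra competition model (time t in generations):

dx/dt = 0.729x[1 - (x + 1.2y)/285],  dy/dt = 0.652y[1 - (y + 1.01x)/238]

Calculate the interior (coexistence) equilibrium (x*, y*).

x* ≈ 2.83, y* ≈ 235

Setting both brackets to zero gives the nullclines x + 1.2y = 285 and 1.01x + y = 238.
Substituting y = 238 - 1.01x into the first: x(1 - 1.2·1.01) = 285 - 1.2·238.
So x* = -0.6/-0.212 = 2.83, and then y* = 238 - 1.01·2.83 = 235.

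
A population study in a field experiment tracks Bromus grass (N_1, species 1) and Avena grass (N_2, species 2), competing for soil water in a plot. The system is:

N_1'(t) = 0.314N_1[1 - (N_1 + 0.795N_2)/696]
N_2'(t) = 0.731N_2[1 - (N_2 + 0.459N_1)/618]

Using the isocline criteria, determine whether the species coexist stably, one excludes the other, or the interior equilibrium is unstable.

Compare the nullcline intercepts: K1/α12 = 696/0.795 = 875 > K2 = 618; K2/α21 = 618/0.459 = 1350 > K1 = 696.
Since both inequalities hold, each species can invade when rare, so the interior equilibrium is stable.

stable coexistence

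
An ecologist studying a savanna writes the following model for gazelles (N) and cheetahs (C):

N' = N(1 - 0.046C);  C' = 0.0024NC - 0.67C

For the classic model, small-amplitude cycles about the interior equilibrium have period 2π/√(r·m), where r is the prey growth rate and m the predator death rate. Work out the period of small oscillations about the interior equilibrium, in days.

Here r = 1 and m = 0.67, so r·m = 0.67.
ω = √0.67 = 0.819 per day, hence T = 2π/ω ≈ 7.68 days.

T ≈ 7.68 days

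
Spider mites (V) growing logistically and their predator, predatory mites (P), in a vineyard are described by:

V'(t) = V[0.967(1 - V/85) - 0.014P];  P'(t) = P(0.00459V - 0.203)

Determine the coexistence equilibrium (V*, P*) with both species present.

From dP/dt = 0 with P > 0: 0.00459V* = 0.203, so V* = 44.2.
Substitute into dV/dt = 0: 0.967(1 - 44.2/85) = 0.014P*.
The bracket is 0.48, giving P* = 0.464/0.014 = 33.1.

V* ≈ 44.2, P* ≈ 33.1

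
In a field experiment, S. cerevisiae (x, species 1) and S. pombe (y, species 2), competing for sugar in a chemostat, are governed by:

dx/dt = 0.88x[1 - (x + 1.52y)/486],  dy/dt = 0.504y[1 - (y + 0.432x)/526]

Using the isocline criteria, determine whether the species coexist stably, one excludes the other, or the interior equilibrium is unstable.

species 2 excludes species 1

Compare the nullcline intercepts: K1/α12 = 486/1.52 = 320 < K2 = 526; K2/α21 = 526/0.432 = 1220 > K1 = 486.
Since the inequalities point opposite ways, species 2 can invade but species 1 cannot.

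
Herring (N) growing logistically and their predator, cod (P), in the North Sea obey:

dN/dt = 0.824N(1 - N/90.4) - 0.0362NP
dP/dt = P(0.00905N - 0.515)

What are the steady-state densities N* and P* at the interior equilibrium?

N* ≈ 56.9, P* ≈ 8.43

From dP/dt = 0 with P > 0: 0.00905N* = 0.515, so N* = 56.9.
Substitute into dN/dt = 0: 0.824(1 - 56.9/90.4) = 0.0362P*.
The bracket is 0.371, giving P* = 0.305/0.0362 = 8.43.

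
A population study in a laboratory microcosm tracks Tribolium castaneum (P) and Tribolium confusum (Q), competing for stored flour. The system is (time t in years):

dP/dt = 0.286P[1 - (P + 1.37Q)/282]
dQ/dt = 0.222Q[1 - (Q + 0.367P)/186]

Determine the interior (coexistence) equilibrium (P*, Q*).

Setting both brackets to zero gives the nullclines P + 1.37Q = 282 and 0.367P + Q = 186.
Substituting Q = 186 - 0.367P into the first: P(1 - 1.37·0.367) = 282 - 1.37·186.
So P* = 27.2/0.497 = 54.7, and then Q* = 186 - 0.367·54.7 = 166.

P* ≈ 54.7, Q* ≈ 166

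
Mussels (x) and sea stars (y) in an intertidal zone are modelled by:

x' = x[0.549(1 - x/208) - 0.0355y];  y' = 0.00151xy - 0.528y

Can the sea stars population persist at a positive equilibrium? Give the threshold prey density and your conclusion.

The predator equation gives dy/dt > 0 only when x > 0.528/0.00151 = 350.
Without the predator, x → K = 208. Since 208 < 350, the predator cannot invade.

Threshold x = 350; K < 350, so no, the predator goes extinct.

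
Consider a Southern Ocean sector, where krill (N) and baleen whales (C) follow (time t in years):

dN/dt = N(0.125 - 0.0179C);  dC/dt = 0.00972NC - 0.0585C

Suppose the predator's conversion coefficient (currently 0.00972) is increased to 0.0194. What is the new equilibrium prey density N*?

At the interior fixed point, setting dC/dt = 0 with C > 0 fixes N* = (predator death rate)/(NC coefficient) — independent of the other coefficients.
With the change, N* = 0.0585/0.0194 = 3.02; it falls from 6.02.

N* ≈ 3.02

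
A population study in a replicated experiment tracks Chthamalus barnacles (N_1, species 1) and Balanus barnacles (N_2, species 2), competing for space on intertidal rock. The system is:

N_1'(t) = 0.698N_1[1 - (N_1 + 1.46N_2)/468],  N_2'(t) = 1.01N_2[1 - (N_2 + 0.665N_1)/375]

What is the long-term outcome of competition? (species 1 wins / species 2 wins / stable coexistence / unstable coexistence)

species 2 excludes species 1

Compare the nullcline intercepts: K1/α12 = 468/1.46 = 321 < K2 = 375; K2/α21 = 375/0.665 = 564 > K1 = 468.
Since the inequalities point opposite ways, species 2 can invade but species 1 cannot.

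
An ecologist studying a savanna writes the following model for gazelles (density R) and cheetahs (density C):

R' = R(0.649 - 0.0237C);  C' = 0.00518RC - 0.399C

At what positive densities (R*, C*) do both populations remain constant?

R* ≈ 77, C* ≈ 27.4

Set dC/dt = 0 with C > 0: 0.00518R - 0.399 = 0, so R* = 0.399/0.00518 = 77.
Set dR/dt = 0 with R > 0: 0.649 - 0.0237C = 0, so C* = 0.649/0.0237 = 27.4.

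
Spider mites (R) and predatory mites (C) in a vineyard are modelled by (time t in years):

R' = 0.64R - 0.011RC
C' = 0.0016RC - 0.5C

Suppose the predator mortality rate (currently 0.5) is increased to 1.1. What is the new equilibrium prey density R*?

R* ≈ 688

At the interior fixed point, setting dC/dt = 0 with C > 0 fixes R* = (predator death rate)/(RC coefficient) — independent of the other coefficients.
With the change, R* = 1.1/0.0016 = 688; it rises from 312.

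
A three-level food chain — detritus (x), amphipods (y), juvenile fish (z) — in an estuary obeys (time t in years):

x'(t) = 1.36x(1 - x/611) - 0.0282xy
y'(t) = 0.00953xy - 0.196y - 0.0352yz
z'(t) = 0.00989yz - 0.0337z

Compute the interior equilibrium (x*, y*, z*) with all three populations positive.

From dz/dt = 0: 0.00989y* = 0.0337, so y* = 3.41.
From dx/dt = 0: 1.36(1 - x*/611) = 0.0282·3.41, giving x* = 611·(1 - 0.0707) = 568.
From dy/dt = 0: 0.00953·568 - 0.196 = 0.0352z*, so z* = 5.22/0.0352 = 148.

x* ≈ 568, y* ≈ 3.41, z* ≈ 148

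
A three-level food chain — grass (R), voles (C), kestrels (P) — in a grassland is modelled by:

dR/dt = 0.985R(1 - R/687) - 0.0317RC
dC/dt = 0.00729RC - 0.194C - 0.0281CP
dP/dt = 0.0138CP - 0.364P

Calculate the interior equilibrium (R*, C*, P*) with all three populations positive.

R* ≈ 104, C* ≈ 26.4, P* ≈ 20

From dP/dt = 0: 0.0138C* = 0.364, so C* = 26.4.
From dR/dt = 0: 0.985(1 - R*/687) = 0.0317·26.4, giving R* = 687·(1 - 0.849) = 104.
From dC/dt = 0: 0.00729·104 - 0.194 = 0.0281P*, so P* = 0.563/0.0281 = 20.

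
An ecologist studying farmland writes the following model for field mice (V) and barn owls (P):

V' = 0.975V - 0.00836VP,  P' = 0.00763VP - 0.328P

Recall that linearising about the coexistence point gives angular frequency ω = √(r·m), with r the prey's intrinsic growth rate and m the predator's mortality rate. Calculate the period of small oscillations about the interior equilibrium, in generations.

Here r = 0.975 and m = 0.328, so r·m = 0.32.
ω = √0.32 = 0.566 per generation, hence T = 2π/ω ≈ 11.1 generations.

T ≈ 11.1 generations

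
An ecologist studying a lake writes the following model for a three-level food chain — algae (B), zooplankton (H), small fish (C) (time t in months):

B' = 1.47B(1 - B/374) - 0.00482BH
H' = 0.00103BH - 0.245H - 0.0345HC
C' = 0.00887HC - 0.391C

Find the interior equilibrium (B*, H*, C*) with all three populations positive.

From dC/dt = 0: 0.00887H* = 0.391, so H* = 44.1.
From dB/dt = 0: 1.47(1 - B*/374) = 0.00482·44.1, giving B* = 374·(1 - 0.145) = 320.
From dH/dt = 0: 0.00103·320 - 0.245 = 0.0345C*, so C* = 0.0845/0.0345 = 2.45.

B* ≈ 320, H* ≈ 44.1, C* ≈ 2.45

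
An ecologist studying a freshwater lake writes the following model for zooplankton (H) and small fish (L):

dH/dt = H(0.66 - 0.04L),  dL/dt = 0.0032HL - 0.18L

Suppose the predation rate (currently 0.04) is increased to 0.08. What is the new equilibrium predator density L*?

L* ≈ 8.25

At the interior fixed point, setting dH/dt = 0 with H > 0 fixes L* = (prey growth rate)/(HL coefficient) — independent of the other coefficients.
With the change, L* = 0.66/0.08 = 8.25; it falls from 16.5.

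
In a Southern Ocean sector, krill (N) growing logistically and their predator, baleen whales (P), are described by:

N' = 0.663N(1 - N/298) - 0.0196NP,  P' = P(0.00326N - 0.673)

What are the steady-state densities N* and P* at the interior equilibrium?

From dP/dt = 0 with P > 0: 0.00326N* = 0.673, so N* = 206.
Substitute into dN/dt = 0: 0.663(1 - 206/298) = 0.0196P*.
The bracket is 0.307, giving P* = 0.204/0.0196 = 10.4.

N* ≈ 206, P* ≈ 10.4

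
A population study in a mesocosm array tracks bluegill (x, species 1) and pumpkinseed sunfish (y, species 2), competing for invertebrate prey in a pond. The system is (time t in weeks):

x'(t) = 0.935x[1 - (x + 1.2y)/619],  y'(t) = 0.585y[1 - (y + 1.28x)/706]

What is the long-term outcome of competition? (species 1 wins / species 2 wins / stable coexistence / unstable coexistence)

Compare the nullcline intercepts: K1/α12 = 619/1.2 = 516 < K2 = 706; K2/α21 = 706/1.28 = 552 < K1 = 619.
Since both are reversed, neither can invade when rare; the interior point is a saddle.

unstable coexistence (outcome depends on initial conditions)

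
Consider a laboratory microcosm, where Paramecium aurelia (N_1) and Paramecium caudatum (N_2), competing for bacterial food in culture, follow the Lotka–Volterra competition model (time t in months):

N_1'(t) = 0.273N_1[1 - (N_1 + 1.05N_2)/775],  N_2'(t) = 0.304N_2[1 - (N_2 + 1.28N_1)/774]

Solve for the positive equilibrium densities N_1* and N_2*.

N_1* ≈ 110, N_2* ≈ 634

Setting both brackets to zero gives the nullclines N_1 + 1.05N_2 = 775 and 1.28N_1 + N_2 = 774.
Substituting N_2 = 774 - 1.28N_1 into the first: N_1(1 - 1.05·1.28) = 775 - 1.05·774.
So N_1* = -37.7/-0.344 = 110, and then N_2* = 774 - 1.28·110 = 634.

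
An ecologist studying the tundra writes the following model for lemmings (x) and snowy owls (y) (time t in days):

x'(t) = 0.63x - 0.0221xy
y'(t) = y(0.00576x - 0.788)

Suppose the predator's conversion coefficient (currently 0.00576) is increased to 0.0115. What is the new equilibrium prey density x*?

At the interior fixed point, setting dy/dt = 0 with y > 0 fixes x* = (predator death rate)/(xy coefficient) — independent of the other coefficients.
With the change, x* = 0.788/0.0115 = 68.5; it falls from 137.

x* ≈ 68.5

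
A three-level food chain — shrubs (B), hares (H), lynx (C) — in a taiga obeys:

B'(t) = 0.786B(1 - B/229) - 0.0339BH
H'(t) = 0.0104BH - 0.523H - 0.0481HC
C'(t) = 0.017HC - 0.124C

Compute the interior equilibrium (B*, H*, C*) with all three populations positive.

From dC/dt = 0: 0.017H* = 0.124, so H* = 7.29.
From dB/dt = 0: 0.786(1 - B*/229) = 0.0339·7.29, giving B* = 229·(1 - 0.315) = 157.
From dH/dt = 0: 0.0104·157 - 0.523 = 0.0481C*, so C* = 1.11/0.0481 = 23.1.

B* ≈ 157, H* ≈ 7.29, C* ≈ 23.1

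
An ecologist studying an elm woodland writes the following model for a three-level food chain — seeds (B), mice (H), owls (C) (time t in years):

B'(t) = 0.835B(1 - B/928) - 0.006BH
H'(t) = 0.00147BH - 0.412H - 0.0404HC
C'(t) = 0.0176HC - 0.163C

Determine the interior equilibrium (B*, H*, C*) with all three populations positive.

B* ≈ 866, H* ≈ 9.26, C* ≈ 21.3

From dC/dt = 0: 0.0176H* = 0.163, so H* = 9.26.
From dB/dt = 0: 0.835(1 - B*/928) = 0.006·9.26, giving B* = 928·(1 - 0.0665) = 866.
From dH/dt = 0: 0.00147·866 - 0.412 = 0.0404C*, so C* = 0.861/0.0404 = 21.3.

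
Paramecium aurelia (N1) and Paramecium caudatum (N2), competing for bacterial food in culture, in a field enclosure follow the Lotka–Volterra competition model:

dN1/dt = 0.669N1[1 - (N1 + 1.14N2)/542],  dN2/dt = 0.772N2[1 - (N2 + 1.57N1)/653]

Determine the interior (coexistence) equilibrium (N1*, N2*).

Setting both brackets to zero gives the nullclines N1 + 1.14N2 = 542 and 1.57N1 + N2 = 653.
Substituting N2 = 653 - 1.57N1 into the first: N1(1 - 1.14·1.57) = 542 - 1.14·653.
So N1* = -202/-0.79 = 256, and then N2* = 653 - 1.57·256 = 251.

N1* ≈ 256, N2* ≈ 251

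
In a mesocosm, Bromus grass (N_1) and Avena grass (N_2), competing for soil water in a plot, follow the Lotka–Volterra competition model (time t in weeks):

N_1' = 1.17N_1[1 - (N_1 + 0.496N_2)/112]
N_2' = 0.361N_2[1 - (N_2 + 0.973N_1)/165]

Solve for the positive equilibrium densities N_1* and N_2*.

Setting both brackets to zero gives the nullclines N_1 + 0.496N_2 = 112 and 0.973N_1 + N_2 = 165.
Substituting N_2 = 165 - 0.973N_1 into the first: N_1(1 - 0.496·0.973) = 112 - 0.496·165.
So N_1* = 30.2/0.517 = 58.3, and then N_2* = 165 - 0.973·58.3 = 108.

N_1* ≈ 58.3, N_2* ≈ 108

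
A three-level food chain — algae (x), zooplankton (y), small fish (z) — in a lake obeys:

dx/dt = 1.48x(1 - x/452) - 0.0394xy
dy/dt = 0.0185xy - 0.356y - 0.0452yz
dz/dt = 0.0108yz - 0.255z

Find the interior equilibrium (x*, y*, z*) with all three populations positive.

x* ≈ 168, y* ≈ 23.6, z* ≈ 60.8

From dz/dt = 0: 0.0108y* = 0.255, so y* = 23.6.
From dx/dt = 0: 1.48(1 - x*/452) = 0.0394·23.6, giving x* = 452·(1 - 0.629) = 168.
From dy/dt = 0: 0.0185·168 - 0.356 = 0.0452z*, so z* = 2.75/0.0452 = 60.8.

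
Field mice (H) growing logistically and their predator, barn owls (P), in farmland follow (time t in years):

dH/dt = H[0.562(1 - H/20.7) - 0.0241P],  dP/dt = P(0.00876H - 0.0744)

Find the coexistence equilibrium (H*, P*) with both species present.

From dP/dt = 0 with P > 0: 0.00876H* = 0.0744, so H* = 8.49.
Substitute into dH/dt = 0: 0.562(1 - 8.49/20.7) = 0.0241P*.
The bracket is 0.59, giving P* = 0.331/0.0241 = 13.8.

H* ≈ 8.49, P* ≈ 13.8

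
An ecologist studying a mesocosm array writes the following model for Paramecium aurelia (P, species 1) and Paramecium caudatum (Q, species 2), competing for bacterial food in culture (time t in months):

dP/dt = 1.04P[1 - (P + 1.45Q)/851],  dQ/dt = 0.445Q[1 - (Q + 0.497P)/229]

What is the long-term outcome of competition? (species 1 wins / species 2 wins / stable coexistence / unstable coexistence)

Compare the nullcline intercepts: K1/α12 = 851/1.45 = 587 > K2 = 229; K2/α21 = 229/0.497 = 461 < K1 = 851.
Since the inequalities point opposite ways, species 1 can invade but species 2 cannot.

species 1 excludes species 2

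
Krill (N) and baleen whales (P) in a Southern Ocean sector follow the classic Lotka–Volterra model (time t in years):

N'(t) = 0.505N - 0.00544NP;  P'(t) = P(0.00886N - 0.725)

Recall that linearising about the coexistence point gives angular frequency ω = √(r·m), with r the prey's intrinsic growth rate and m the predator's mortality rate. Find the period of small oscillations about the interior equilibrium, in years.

T ≈ 10.4 years

Here r = 0.505 and m = 0.725, so r·m = 0.366.
ω = √0.366 = 0.605 per year, hence T = 2π/ω ≈ 10.4 years.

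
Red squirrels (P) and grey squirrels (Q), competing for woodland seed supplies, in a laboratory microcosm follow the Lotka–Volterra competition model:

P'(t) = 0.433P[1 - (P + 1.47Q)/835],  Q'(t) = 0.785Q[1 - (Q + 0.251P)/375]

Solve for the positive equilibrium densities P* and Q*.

Setting both brackets to zero gives the nullclines P + 1.47Q = 835 and 0.251P + Q = 375.
Substituting Q = 375 - 0.251P into the first: P(1 - 1.47·0.251) = 835 - 1.47·375.
So P* = 284/0.631 = 450, and then Q* = 375 - 0.251·450 = 262.

P* ≈ 450, Q* ≈ 262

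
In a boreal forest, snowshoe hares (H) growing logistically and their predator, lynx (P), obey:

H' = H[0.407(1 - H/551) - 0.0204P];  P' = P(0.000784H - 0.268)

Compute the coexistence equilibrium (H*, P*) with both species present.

H* ≈ 342, P* ≈ 7.57

From dP/dt = 0 with P > 0: 0.000784H* = 0.268, so H* = 342.
Substitute into dH/dt = 0: 0.407(1 - 342/551) = 0.0204P*.
The bracket is 0.38, giving P* = 0.154/0.0204 = 7.57.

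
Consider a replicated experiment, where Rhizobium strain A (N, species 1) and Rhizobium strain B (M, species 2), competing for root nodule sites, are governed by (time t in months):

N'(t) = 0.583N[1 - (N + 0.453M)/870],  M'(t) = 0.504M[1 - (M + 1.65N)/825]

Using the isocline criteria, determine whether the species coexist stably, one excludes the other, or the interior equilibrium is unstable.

Compare the nullcline intercepts: K1/α12 = 870/0.453 = 1920 > K2 = 825; K2/α21 = 825/1.65 = 500 < K1 = 870.
Since the inequalities point opposite ways, species 1 can invade but species 2 cannot.

species 1 excludes species 2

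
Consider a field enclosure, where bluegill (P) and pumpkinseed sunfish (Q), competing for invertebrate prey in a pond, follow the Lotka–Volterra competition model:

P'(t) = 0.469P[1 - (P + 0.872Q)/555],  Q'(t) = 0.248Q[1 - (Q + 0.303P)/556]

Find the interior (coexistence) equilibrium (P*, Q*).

P* ≈ 95.4, Q* ≈ 527

Setting both brackets to zero gives the nullclines P + 0.872Q = 555 and 0.303P + Q = 556.
Substituting Q = 556 - 0.303P into the first: P(1 - 0.872·0.303) = 555 - 0.872·556.
So P* = 70.2/0.736 = 95.4, and then Q* = 556 - 0.303·95.4 = 527.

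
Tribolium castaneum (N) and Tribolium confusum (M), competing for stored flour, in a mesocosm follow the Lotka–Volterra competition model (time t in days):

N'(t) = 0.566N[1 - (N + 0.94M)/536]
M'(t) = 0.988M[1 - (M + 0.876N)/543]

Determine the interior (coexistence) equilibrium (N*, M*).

N* ≈ 145, M* ≈ 416

Setting both brackets to zero gives the nullclines N + 0.94M = 536 and 0.876N + M = 543.
Substituting M = 543 - 0.876N into the first: N(1 - 0.94·0.876) = 536 - 0.94·543.
So N* = 25.6/0.177 = 145, and then M* = 543 - 0.876·145 = 416.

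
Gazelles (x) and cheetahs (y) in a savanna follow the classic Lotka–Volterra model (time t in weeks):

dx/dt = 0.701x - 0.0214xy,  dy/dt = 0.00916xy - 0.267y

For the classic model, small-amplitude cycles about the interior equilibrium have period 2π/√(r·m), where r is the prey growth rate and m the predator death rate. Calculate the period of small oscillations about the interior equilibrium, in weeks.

T ≈ 14.5 weeks

Here r = 0.701 and m = 0.267, so r·m = 0.187.
ω = √0.187 = 0.433 per week, hence T = 2π/ω ≈ 14.5 weeks.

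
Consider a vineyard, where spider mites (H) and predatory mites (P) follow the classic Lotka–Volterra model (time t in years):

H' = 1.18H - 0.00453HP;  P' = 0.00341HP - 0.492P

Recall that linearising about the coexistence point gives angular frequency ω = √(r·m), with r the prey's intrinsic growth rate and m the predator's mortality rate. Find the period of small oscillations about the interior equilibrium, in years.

Here r = 1.18 and m = 0.492, so r·m = 0.581.
ω = √0.581 = 0.762 per year, hence T = 2π/ω ≈ 8.25 years.

T ≈ 8.25 years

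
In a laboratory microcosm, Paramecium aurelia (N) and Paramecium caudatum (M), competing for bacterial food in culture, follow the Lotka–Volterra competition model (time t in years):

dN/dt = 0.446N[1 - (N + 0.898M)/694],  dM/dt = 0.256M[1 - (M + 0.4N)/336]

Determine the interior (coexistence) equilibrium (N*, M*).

N* ≈ 612, M* ≈ 91.1

Setting both brackets to zero gives the nullclines N + 0.898M = 694 and 0.4N + M = 336.
Substituting M = 336 - 0.4N into the first: N(1 - 0.898·0.4) = 694 - 0.898·336.
So N* = 392/0.641 = 612, and then M* = 336 - 0.4·612 = 91.1.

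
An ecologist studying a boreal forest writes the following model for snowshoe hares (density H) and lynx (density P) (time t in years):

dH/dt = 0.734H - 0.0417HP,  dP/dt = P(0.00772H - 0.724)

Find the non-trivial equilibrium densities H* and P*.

Set dP/dt = 0 with P > 0: 0.00772H - 0.724 = 0, so H* = 0.724/0.00772 = 93.8.
Set dH/dt = 0 with H > 0: 0.734 - 0.0417P = 0, so P* = 0.734/0.0417 = 17.6.

H* ≈ 93.8, P* ≈ 17.6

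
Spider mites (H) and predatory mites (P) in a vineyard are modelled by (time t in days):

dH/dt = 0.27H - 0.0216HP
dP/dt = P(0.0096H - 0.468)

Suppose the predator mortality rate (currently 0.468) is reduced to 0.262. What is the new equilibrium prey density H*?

At the interior fixed point, setting dP/dt = 0 with P > 0 fixes H* = (predator death rate)/(HP coefficient) — independent of the other coefficients.
With the change, H* = 0.262/0.0096 = 27.3; it falls from 48.8.

H* ≈ 27.3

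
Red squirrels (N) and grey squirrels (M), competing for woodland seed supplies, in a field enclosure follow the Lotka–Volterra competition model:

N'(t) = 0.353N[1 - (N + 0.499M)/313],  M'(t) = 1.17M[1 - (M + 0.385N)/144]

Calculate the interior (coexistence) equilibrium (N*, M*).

N* ≈ 298, M* ≈ 29.1

Setting both brackets to zero gives the nullclines N + 0.499M = 313 and 0.385N + M = 144.
Substituting M = 144 - 0.385N into the first: N(1 - 0.499·0.385) = 313 - 0.499·144.
So N* = 241/0.808 = 298, and then M* = 144 - 0.385·298 = 29.1.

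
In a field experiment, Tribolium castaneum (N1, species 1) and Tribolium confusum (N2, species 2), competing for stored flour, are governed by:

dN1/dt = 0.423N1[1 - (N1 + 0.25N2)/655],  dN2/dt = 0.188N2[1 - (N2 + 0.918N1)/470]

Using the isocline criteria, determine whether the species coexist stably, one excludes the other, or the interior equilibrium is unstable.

species 1 excludes species 2

Compare the nullcline intercepts: K1/α12 = 655/0.25 = 2620 > K2 = 470; K2/α21 = 470/0.918 = 512 < K1 = 655.
Since the inequalities point opposite ways, species 1 can invade but species 2 cannot.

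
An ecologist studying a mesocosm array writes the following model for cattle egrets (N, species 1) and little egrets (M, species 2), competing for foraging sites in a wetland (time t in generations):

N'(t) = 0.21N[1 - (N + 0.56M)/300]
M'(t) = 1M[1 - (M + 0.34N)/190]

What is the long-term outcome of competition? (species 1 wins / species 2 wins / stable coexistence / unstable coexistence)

Compare the nullcline intercepts: K1/α12 = 300/0.56 = 536 > K2 = 190; K2/α21 = 190/0.34 = 559 > K1 = 300.
Since both inequalities hold, each species can invade when rare, so the interior equilibrium is stable.

stable coexistence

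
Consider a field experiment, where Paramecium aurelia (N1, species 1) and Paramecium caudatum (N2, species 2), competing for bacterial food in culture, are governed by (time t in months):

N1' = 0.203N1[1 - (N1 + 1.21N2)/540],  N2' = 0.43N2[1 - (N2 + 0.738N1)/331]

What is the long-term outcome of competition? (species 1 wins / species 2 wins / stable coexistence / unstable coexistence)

Compare the nullcline intercepts: K1/α12 = 540/1.21 = 446 > K2 = 331; K2/α21 = 331/0.738 = 449 < K1 = 540.
Since the inequalities point opposite ways, species 1 can invade but species 2 cannot.

species 1 excludes species 2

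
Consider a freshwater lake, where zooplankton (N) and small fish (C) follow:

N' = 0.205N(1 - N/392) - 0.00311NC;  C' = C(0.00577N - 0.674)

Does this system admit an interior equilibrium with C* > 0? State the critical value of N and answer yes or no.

Threshold N = 117; K > 117, so yes, the predator persists.

The predator equation gives dC/dt > 0 only when N > 0.674/0.00577 = 117.
Without the predator, N → K = 392. Since 392 > 117, the predator can invade and persist.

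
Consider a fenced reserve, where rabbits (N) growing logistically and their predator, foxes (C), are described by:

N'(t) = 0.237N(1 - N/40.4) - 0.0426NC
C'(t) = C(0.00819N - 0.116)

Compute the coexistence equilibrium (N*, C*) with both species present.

N* ≈ 14.2, C* ≈ 3.61

From dC/dt = 0 with C > 0: 0.00819N* = 0.116, so N* = 14.2.
Substitute into dN/dt = 0: 0.237(1 - 14.2/40.4) = 0.0426C*.
The bracket is 0.649, giving C* = 0.154/0.0426 = 3.61.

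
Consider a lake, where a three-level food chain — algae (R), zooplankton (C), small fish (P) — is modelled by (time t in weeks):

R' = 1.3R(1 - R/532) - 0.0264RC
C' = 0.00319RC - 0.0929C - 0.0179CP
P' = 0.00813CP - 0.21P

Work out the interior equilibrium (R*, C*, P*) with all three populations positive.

R* ≈ 253, C* ≈ 25.8, P* ≈ 39.9

From dP/dt = 0: 0.00813C* = 0.21, so C* = 25.8.
From dR/dt = 0: 1.3(1 - R*/532) = 0.0264·25.8, giving R* = 532·(1 - 0.525) = 253.
From dC/dt = 0: 0.00319·253 - 0.0929 = 0.0179P*, so P* = 0.714/0.0179 = 39.9.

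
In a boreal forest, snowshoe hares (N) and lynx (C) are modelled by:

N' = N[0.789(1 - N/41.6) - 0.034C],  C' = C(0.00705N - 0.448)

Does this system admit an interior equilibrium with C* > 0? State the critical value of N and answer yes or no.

The predator equation gives dC/dt > 0 only when N > 0.448/0.00705 = 63.5.
Without the predator, N → K = 41.6. Since 41.6 < 63.5, the predator cannot invade.

Threshold N = 63.5; K < 63.5, so no, the predator goes extinct.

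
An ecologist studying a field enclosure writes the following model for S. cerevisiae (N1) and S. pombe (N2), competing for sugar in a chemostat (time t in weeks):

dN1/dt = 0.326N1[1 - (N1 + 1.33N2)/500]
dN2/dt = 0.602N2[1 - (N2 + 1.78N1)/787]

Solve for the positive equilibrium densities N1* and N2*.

N1* ≈ 400, N2* ≈ 75.3

Setting both brackets to zero gives the nullclines N1 + 1.33N2 = 500 and 1.78N1 + N2 = 787.
Substituting N2 = 787 - 1.78N1 into the first: N1(1 - 1.33·1.78) = 500 - 1.33·787.
So N1* = -547/-1.37 = 400, and then N2* = 787 - 1.78·400 = 75.3.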